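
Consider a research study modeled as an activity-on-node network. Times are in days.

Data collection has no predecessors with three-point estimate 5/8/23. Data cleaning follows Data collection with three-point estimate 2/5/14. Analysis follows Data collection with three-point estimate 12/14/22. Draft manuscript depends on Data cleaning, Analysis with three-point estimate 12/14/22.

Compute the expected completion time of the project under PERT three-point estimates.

40 days

te_Data collection = (5 + 4·8 + 23)/6 = 60/6 = 10
te_Data cleaning = (2 + 4·5 + 14)/6 = 36/6 = 6
te_Analysis = (12 + 4·14 + 22)/6 = 90/6 = 15
te_Draft manuscript = (12 + 4·14 + 22)/6 = 90/6 = 15

Forward pass:
ES_Data collection = 0; EF_Data collection = 10
ES_Data cleaning = 10; EF_Data cleaning = 10+6 = 16
ES_Analysis = 10; EF_Analysis = 10+15 = 25
ES_Draft manuscript = max(EF_Data cleaning=16, EF_Analysis=25) = 25; EF_Draft manuscript = 25+15 = 40
Expected project duration μ = 40 days. Critical path: Data collection → Analysis → Draft manuscript.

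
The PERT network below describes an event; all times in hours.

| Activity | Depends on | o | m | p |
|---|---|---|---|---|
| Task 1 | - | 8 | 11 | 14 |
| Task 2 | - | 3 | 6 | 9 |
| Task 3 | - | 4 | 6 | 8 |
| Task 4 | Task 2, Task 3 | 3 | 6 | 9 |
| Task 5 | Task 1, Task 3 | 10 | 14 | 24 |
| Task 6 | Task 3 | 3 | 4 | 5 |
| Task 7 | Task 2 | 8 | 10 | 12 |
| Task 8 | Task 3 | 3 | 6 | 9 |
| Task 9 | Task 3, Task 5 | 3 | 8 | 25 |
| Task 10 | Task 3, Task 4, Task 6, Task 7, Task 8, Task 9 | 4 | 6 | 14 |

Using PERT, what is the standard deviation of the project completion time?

te_Task 1 = (8 + 4·11 + 14)/6 = 66/6 = 11; σ²_Task 1 = ((14−8)/6)² = 1.000
te_Task 2 = (3 + 4·6 + 9)/6 = 36/6 = 6; σ²_Task 2 = ((9−3)/6)² = 1.000
te_Task 3 = (4 + 4·6 + 8)/6 = 36/6 = 6; σ²_Task 3 = ((8−4)/6)² = 0.444
te_Task 4 = (3 + 4·6 + 9)/6 = 36/6 = 6; σ²_Task 4 = ((9−3)/6)² = 1.000
te_Task 5 = (10 + 4·14 + 24)/6 = 90/6 = 15; σ²_Task 5 = ((24−10)/6)² = 5.444
te_Task 6 = (3 + 4·4 + 5)/6 = 24/6 = 4; σ²_Task 6 = ((5−3)/6)² = 0.111
te_Task 7 = (8 + 4·10 + 12)/6 = 60/6 = 10; σ²_Task 7 = ((12−8)/6)² = 0.444
te_Task 8 = (3 + 4·6 + 9)/6 = 36/6 = 6; σ²_Task 8 = ((9−3)/6)² = 1.000
te_Task 9 = (3 + 4·8 + 25)/6 = 60/6 = 10; σ²_Task 9 = ((25−3)/6)² = 13.444
te_Task 10 = (4 + 4·6 + 14)/6 = 42/6 = 7; σ²_Task 10 = ((14−4)/6)² = 2.778

Forward pass:
ES_Task 1 = 0; EF_Task 1 = 11
ES_Task 2 = 0; EF_Task 2 = 6
ES_Task 3 = 0; EF_Task 3 = 6
ES_Task 4 = max(EF_Task 2=6, EF_Task 3=6) = 6; EF_Task 4 = 6+6 = 12
ES_Task 5 = max(EF_Task 1=11, EF_Task 3=6) = 11; EF_Task 5 = 11+15 = 26
ES_Task 6 = 6; EF_Task 6 = 6+4 = 10
ES_Task 7 = 6; EF_Task 7 = 6+10 = 16
ES_Task 8 = 6; EF_Task 8 = 6+6 = 12
ES_Task 9 = max(EF_Task 3=6, EF_Task 5=26) = 26; EF_Task 9 = 26+10 = 36
ES_Task 10 = max(EF_Task 3=6, EF_Task 4=12, EF_Task 6=10, EF_Task 7=16, EF_Task 8=12, EF_Task 9=36) = 36; EF_Task 10 = 36+7 = 43
Expected project duration μ = 43 hours. Critical path: Task 1 → Task 5 → Task 9 → Task 10.

Variance along critical path = 1.000 + 5.444 + 13.444 + 2.778 = 22.667
σ = √22.667 = 4.761 hours

4.76 hours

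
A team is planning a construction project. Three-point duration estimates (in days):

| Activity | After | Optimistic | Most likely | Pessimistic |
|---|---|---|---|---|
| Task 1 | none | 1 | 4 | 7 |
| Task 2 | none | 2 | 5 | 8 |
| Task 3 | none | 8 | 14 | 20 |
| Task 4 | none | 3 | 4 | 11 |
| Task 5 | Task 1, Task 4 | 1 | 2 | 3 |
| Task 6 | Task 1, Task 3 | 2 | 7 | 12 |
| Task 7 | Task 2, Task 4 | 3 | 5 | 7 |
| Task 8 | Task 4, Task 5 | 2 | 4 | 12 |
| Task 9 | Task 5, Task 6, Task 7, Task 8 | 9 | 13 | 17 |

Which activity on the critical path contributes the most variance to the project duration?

te_Task 1 = (1 + 4·4 + 7)/6 = 24/6 = 4; σ²_Task 1 = ((7−1)/6)² = 1.000
te_Task 2 = (2 + 4·5 + 8)/6 = 30/6 = 5; σ²_Task 2 = ((8−2)/6)² = 1.000
te_Task 3 = (8 + 4·14 + 20)/6 = 84/6 = 14; σ²_Task 3 = ((20−8)/6)² = 4.000
te_Task 4 = (3 + 4·4 + 11)/6 = 30/6 = 5; σ²_Task 4 = ((11−3)/6)² = 1.778
te_Task 5 = (1 + 4·2 + 3)/6 = 12/6 = 2; σ²_Task 5 = ((3−1)/6)² = 0.111
te_Task 6 = (2 + 4·7 + 12)/6 = 42/6 = 7; σ²_Task 6 = ((12−2)/6)² = 2.778
te_Task 7 = (3 + 4·5 + 7)/6 = 30/6 = 5; σ²_Task 7 = ((7−3)/6)² = 0.444
te_Task 8 = (2 + 4·4 + 12)/6 = 30/6 = 5; σ²_Task 8 = ((12−2)/6)² = 2.778
te_Task 9 = (9 + 4·13 + 17)/6 = 78/6 = 13; σ²_Task 9 = ((17−9)/6)² = 1.778

Forward pass:
ES_Task 1 = 0; EF_Task 1 = 4
ES_Task 2 = 0; EF_Task 2 = 5
ES_Task 3 = 0; EF_Task 3 = 14
ES_Task 4 = 0; EF_Task 4 = 5
ES_Task 5 = max(EF_Task 1=4, EF_Task 4=5) = 5; EF_Task 5 = 5+2 = 7
ES_Task 6 = max(EF_Task 1=4, EF_Task 3=14) = 14; EF_Task 6 = 14+7 = 21
ES_Task 7 = max(EF_Task 2=5, EF_Task 4=5) = 5; EF_Task 7 = 5+5 = 10
ES_Task 8 = max(EF_Task 4=5, EF_Task 5=7) = 7; EF_Task 8 = 7+5 = 12
ES_Task 9 = max(EF_Task 5=7, EF_Task 6=21, EF_Task 7=10, EF_Task 8=12) = 21; EF_Task 9 = 21+13 = 34
Expected project duration μ = 34 days. Critical path: Task 3 → Task 6 → Task 9.

Variances on critical path: σ²_Task 3=4.000, σ²_Task 6=2.778, σ²_Task 9=1.778.
Largest is σ²_Task 3 = 4.000.

Task 3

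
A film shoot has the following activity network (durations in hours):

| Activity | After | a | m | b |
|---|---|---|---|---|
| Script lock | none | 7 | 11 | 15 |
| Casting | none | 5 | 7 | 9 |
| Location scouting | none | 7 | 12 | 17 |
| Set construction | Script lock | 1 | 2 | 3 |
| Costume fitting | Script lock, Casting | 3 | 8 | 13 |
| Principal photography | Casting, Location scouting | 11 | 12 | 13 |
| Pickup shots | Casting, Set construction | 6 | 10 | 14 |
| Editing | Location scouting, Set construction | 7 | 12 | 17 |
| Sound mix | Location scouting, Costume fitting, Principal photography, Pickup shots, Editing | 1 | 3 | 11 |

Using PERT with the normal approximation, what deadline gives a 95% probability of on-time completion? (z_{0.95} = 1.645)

te_Script lock = (7 + 4·11 + 15)/6 = 66/6 = 11; σ²_Script lock = ((15−7)/6)² = 1.778
te_Casting = (5 + 4·7 + 9)/6 = 42/6 = 7; σ²_Casting = ((9−5)/6)² = 0.444
te_Location scouting = (7 + 4·12 + 17)/6 = 72/6 = 12; σ²_Location scouting = ((17−7)/6)² = 2.778
te_Set construction = (1 + 4·2 + 3)/6 = 12/6 = 2; σ²_Set construction = ((3−1)/6)² = 0.111
te_Costume fitting = (3 + 4·8 + 13)/6 = 48/6 = 8; σ²_Costume fitting = ((13−3)/6)² = 2.778
te_Principal photography = (11 + 4·12 + 13)/6 = 72/6 = 12; σ²_Principal photography = ((13−11)/6)² = 0.111
te_Pickup shots = (6 + 4·10 + 14)/6 = 60/6 = 10; σ²_Pickup shots = ((14−6)/6)² = 1.778
te_Editing = (7 + 4·12 + 17)/6 = 72/6 = 12; σ²_Editing = ((17−7)/6)² = 2.778
te_Sound mix = (1 + 4·3 + 11)/6 = 24/6 = 4; σ²_Sound mix = ((11−1)/6)² = 2.778

Forward pass:
ES_Script lock = 0; EF_Script lock = 11
ES_Casting = 0; EF_Casting = 7
ES_Location scouting = 0; EF_Location scouting = 12
ES_Set construction = 11; EF_Set construction = 11+2 = 13
ES_Costume fitting = max(EF_Script lock=11, EF_Casting=7) = 11; EF_Costume fitting = 11+8 = 19
ES_Principal photography = max(EF_Casting=7, EF_Location scouting=12) = 12; EF_Principal photography = 12+12 = 24
ES_Pickup shots = max(EF_Casting=7, EF_Set construction=13) = 13; EF_Pickup shots = 13+10 = 23
ES_Editing = max(EF_Location scouting=12, EF_Set construction=13) = 13; EF_Editing = 13+12 = 25
ES_Sound mix = max(EF_Location scouting=12, EF_Costume fitting=19, EF_Principal photography=24, EF_Pickup shots=23, EF_Editing=25) = 25; EF_Sound mix = 25+4 = 29
Expected project duration μ = 29 hours. Critical path: Script lock → Set construction → Editing → Sound mix.

Variance along critical path = 1.778 + 0.111 + 2.778 + 2.778 = 7.444; σ = 2.728 hours.
D = μ + z·σ = 29 + 1.645·2.728 = 33.5 hours

33.5 hours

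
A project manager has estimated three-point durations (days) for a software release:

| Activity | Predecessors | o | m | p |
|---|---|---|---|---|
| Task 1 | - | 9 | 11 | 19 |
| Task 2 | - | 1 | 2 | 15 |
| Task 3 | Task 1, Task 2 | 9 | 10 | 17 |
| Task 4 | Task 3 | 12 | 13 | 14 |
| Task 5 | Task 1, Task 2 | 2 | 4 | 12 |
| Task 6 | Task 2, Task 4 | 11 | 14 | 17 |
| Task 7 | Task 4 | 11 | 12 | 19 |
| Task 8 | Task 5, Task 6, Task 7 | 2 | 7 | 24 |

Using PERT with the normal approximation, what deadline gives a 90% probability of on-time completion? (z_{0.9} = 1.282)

64.6 days

te_Task 1 = (9 + 4·11 + 19)/6 = 72/6 = 12; σ²_Task 1 = ((19−9)/6)² = 2.778
te_Task 2 = (1 + 4·2 + 15)/6 = 24/6 = 4; σ²_Task 2 = ((15−1)/6)² = 5.444
te_Task 3 = (9 + 4·10 + 17)/6 = 66/6 = 11; σ²_Task 3 = ((17−9)/6)² = 1.778
te_Task 4 = (12 + 4·13 + 14)/6 = 78/6 = 13; σ²_Task 4 = ((14−12)/6)² = 0.111
te_Task 5 = (2 + 4·4 + 12)/6 = 30/6 = 5; σ²_Task 5 = ((12−2)/6)² = 2.778
te_Task 6 = (11 + 4·14 + 17)/6 = 84/6 = 14; σ²_Task 6 = ((17−11)/6)² = 1.000
te_Task 7 = (11 + 4·12 + 19)/6 = 78/6 = 13; σ²_Task 7 = ((19−11)/6)² = 1.778
te_Task 8 = (2 + 4·7 + 24)/6 = 54/6 = 9; σ²_Task 8 = ((24−2)/6)² = 13.444

Forward pass:
ES_Task 1 = 0; EF_Task 1 = 12
ES_Task 2 = 0; EF_Task 2 = 4
ES_Task 3 = max(EF_Task 1=12, EF_Task 2=4) = 12; EF_Task 3 = 12+11 = 23
ES_Task 4 = 23; EF_Task 4 = 23+13 = 36
ES_Task 5 = max(EF_Task 1=12, EF_Task 2=4) = 12; EF_Task 5 = 12+5 = 17
ES_Task 6 = max(EF_Task 2=4, EF_Task 4=36) = 36; EF_Task 6 = 36+14 = 50
ES_Task 7 = 36; EF_Task 7 = 36+13 = 49
ES_Task 8 = max(EF_Task 5=17, EF_Task 6=50, EF_Task 7=49) = 50; EF_Task 8 = 50+9 = 59
Expected project duration μ = 59 days. Critical path: Task 1 → Task 3 → Task 4 → Task 6 → Task 8.

Variance along critical path = 2.778 + 1.778 + 0.111 + 1.000 + 13.444 = 19.111; σ = 4.372 days.
D = μ + z·σ = 59 + 1.282·4.372 = 64.6 days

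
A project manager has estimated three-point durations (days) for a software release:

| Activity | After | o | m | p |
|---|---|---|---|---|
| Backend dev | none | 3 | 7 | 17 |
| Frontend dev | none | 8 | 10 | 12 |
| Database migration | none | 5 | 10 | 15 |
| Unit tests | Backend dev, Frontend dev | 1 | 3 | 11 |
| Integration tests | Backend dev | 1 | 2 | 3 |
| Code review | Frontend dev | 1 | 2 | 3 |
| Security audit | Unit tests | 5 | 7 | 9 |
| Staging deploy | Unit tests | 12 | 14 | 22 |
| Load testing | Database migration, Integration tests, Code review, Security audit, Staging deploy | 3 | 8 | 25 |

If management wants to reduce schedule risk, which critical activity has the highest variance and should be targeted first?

te_Backend dev = (3 + 4·7 + 17)/6 = 48/6 = 8; σ²_Backend dev = ((17−3)/6)² = 5.444
te_Frontend dev = (8 + 4·10 + 12)/6 = 60/6 = 10; σ²_Frontend dev = ((12−8)/6)² = 0.444
te_Database migration = (5 + 4·10 + 15)/6 = 60/6 = 10; σ²_Database migration = ((15−5)/6)² = 2.778
te_Unit tests = (1 + 4·3 + 11)/6 = 24/6 = 4; σ²_Unit tests = ((11−1)/6)² = 2.778
te_Integration tests = (1 + 4·2 + 3)/6 = 12/6 = 2; σ²_Integration tests = ((3−1)/6)² = 0.111
te_Code review = (1 + 4·2 + 3)/6 = 12/6 = 2; σ²_Code review = ((3−1)/6)² = 0.111
te_Security audit = (5 + 4·7 + 9)/6 = 42/6 = 7; σ²_Security audit = ((9−5)/6)² = 0.444
te_Staging deploy = (12 + 4·14 + 22)/6 = 90/6 = 15; σ²_Staging deploy = ((22−12)/6)² = 2.778
te_Load testing = (3 + 4·8 + 25)/6 = 60/6 = 10; σ²_Load testing = ((25−3)/6)² = 13.444

Forward pass:
ES_Backend dev = 0; EF_Backend dev = 8
ES_Frontend dev = 0; EF_Frontend dev = 10
ES_Database migration = 0; EF_Database migration = 10
ES_Unit tests = max(EF_Backend dev=8, EF_Frontend dev=10) = 10; EF_Unit tests = 10+4 = 14
ES_Integration tests = 8; EF_Integration tests = 8+2 = 10
ES_Code review = 10; EF_Code review = 10+2 = 12
ES_Security audit = 14; EF_Security audit = 14+7 = 21
ES_Staging deploy = 14; EF_Staging deploy = 14+15 = 29
ES_Load testing = max(EF_Database migration=10, EF_Integration tests=10, EF_Code review=12, EF_Security audit=21, EF_Staging deploy=29) = 29; EF_Load testing = 29+10 = 39
Expected project duration μ = 39 days. Critical path: Frontend dev → Unit tests → Staging deploy → Load testing.

Variances on critical path: σ²_Frontend dev=0.444, σ²_Unit tests=2.778, σ²_Staging deploy=2.778, σ²_Load testing=13.444.
Largest is σ²_Load testing = 13.444.

Load testing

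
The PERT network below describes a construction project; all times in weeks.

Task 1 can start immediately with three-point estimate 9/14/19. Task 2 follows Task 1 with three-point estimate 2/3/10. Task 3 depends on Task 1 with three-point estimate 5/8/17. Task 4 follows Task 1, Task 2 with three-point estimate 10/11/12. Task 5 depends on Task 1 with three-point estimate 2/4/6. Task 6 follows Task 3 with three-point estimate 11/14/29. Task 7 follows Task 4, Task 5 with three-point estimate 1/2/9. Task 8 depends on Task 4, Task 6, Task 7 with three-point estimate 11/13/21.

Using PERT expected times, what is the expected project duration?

53 weeks

te_Task 1 = (9 + 4·14 + 19)/6 = 84/6 = 14
te_Task 2 = (2 + 4·3 + 10)/6 = 24/6 = 4
te_Task 3 = (5 + 4·8 + 17)/6 = 54/6 = 9
te_Task 4 = (10 + 4·11 + 12)/6 = 66/6 = 11
te_Task 5 = (2 + 4·4 + 6)/6 = 24/6 = 4
te_Task 6 = (11 + 4·14 + 29)/6 = 96/6 = 16
te_Task 7 = (1 + 4·2 + 9)/6 = 18/6 = 3
te_Task 8 = (11 + 4·13 + 21)/6 = 84/6 = 14

Forward pass:
ES_Task 1 = 0; EF_Task 1 = 14
ES_Task 2 = 14; EF_Task 2 = 14+4 = 18
ES_Task 3 = 14; EF_Task 3 = 14+9 = 23
ES_Task 4 = max(EF_Task 1=14, EF_Task 2=18) = 18; EF_Task 4 = 18+11 = 29
ES_Task 5 = 14; EF_Task 5 = 14+4 = 18
ES_Task 6 = 23; EF_Task 6 = 23+16 = 39
ES_Task 7 = max(EF_Task 4=29, EF_Task 5=18) = 29; EF_Task 7 = 29+3 = 32
ES_Task 8 = max(EF_Task 4=29, EF_Task 6=39, EF_Task 7=32) = 39; EF_Task 8 = 39+14 = 53
Expected project duration μ = 53 weeks. Critical path: Task 1 → Task 3 → Task 6 → Task 8.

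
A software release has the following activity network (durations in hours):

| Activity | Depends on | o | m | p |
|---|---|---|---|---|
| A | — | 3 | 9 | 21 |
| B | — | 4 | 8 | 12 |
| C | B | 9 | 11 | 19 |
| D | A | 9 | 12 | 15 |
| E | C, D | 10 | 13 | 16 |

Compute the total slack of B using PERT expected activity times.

2 hours

te_A = (3 + 4·9 + 21)/6 = 60/6 = 10
te_B = (4 + 4·8 + 12)/6 = 48/6 = 8
te_C = (9 + 4·11 + 19)/6 = 72/6 = 12
te_D = (9 + 4·12 + 15)/6 = 72/6 = 12
te_E = (10 + 4·13 + 16)/6 = 78/6 = 13

Forward pass:
ES_A = 0; EF_A = 10
ES_B = 0; EF_B = 8
ES_C = 8; EF_C = 8+12 = 20
ES_D = 10; EF_D = 10+12 = 22
ES_E = max(EF_C=20, EF_D=22) = 22; EF_E = 22+13 = 35
Expected project duration μ = 35 hours. Critical path: A → D → E.

Backward pass:
LF_E = 35; LS_E = 35−13 = 22
LF_D = LS_E = 22; LS_D = 22−12 = 10
LF_C = LS_E = 22; LS_C = 22−12 = 10
LF_B = LS_C = 10; LS_B = 10−8 = 2
LF_A = LS_D = 10; LS_A = 10−10 = 0
Slack_B = LS_B − ES_B = 2 − 0 = 2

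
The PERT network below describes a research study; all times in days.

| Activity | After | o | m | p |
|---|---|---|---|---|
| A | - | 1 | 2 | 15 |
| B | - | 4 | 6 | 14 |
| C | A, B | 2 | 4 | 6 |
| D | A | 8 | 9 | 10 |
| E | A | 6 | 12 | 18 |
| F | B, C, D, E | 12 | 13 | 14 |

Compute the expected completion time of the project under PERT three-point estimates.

te_A = (1 + 4·2 + 15)/6 = 24/6 = 4
te_B = (4 + 4·6 + 14)/6 = 42/6 = 7
te_C = (2 + 4·4 + 6)/6 = 24/6 = 4
te_D = (8 + 4·9 + 10)/6 = 54/6 = 9
te_E = (6 + 4·12 + 18)/6 = 72/6 = 12
te_F = (12 + 4·13 + 14)/6 = 78/6 = 13

Forward pass:
ES_A = 0; EF_A = 4
ES_B = 0; EF_B = 7
ES_C = max(EF_A=4, EF_B=7) = 7; EF_C = 7+4 = 11
ES_D = 4; EF_D = 4+9 = 13
ES_E = 4; EF_E = 4+12 = 16
ES_F = max(EF_B=7, EF_C=11, EF_D=13, EF_E=16) = 16; EF_F = 16+13 = 29
Expected project duration μ = 29 days. Critical path: A → E → F.

29 days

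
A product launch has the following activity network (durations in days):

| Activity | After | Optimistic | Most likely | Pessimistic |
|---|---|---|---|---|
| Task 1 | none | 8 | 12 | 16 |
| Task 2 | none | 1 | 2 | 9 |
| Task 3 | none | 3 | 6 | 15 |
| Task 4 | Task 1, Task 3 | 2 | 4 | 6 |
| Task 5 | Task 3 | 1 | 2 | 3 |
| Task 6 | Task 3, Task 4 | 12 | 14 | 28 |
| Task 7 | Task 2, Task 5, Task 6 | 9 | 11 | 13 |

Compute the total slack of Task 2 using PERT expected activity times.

te_Task 1 = (8 + 4·12 + 16)/6 = 72/6 = 12
te_Task 2 = (1 + 4·2 + 9)/6 = 18/6 = 3
te_Task 3 = (3 + 4·6 + 15)/6 = 42/6 = 7
te_Task 4 = (2 + 4·4 + 6)/6 = 24/6 = 4
te_Task 5 = (1 + 4·2 + 3)/6 = 12/6 = 2
te_Task 6 = (12 + 4·14 + 28)/6 = 96/6 = 16
te_Task 7 = (9 + 4·11 + 13)/6 = 66/6 = 11

Forward pass:
ES_Task 1 = 0; EF_Task 1 = 12
ES_Task 2 = 0; EF_Task 2 = 3
ES_Task 3 = 0; EF_Task 3 = 7
ES_Task 4 = max(EF_Task 1=12, EF_Task 3=7) = 12; EF_Task 4 = 12+4 = 16
ES_Task 5 = 7; EF_Task 5 = 7+2 = 9
ES_Task 6 = max(EF_Task 3=7, EF_Task 4=16) = 16; EF_Task 6 = 16+16 = 32
ES_Task 7 = max(EF_Task 2=3, EF_Task 5=9, EF_Task 6=32) = 32; EF_Task 7 = 32+11 = 43
Expected project duration μ = 43 days. Critical path: Task 1 → Task 4 → Task 6 → Task 7.

Backward pass:
LF_Task 7 = 43; LS_Task 7 = 43−11 = 32
LF_Task 6 = LS_Task 7 = 32; LS_Task 6 = 32−16 = 16
LF_Task 5 = LS_Task 7 = 32; LS_Task 5 = 32−2 = 30
LF_Task 4 = LS_Task 6 = 16; LS_Task 4 = 16−4 = 12
LF_Task 3 = min(LS_Task 4=12, LS_Task 5=30, LS_Task 6=16) = 12; LS_Task 3 = 12−7 = 5
LF_Task 2 = LS_Task 7 = 32; LS_Task 2 = 32−3 = 29
LF_Task 1 = LS_Task 4 = 12; LS_Task 1 = 12−12 = 0
Slack_Task 2 = LS_Task 2 − ES_Task 2 = 29 − 0 = 29

29 days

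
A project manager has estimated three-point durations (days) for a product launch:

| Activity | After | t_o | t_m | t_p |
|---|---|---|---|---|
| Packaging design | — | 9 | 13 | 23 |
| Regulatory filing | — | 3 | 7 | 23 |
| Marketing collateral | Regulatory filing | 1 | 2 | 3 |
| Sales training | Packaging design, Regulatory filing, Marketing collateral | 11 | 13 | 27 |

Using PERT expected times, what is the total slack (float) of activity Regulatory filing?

3 days

te_Packaging design = (9 + 4·13 + 23)/6 = 84/6 = 14
te_Regulatory filing = (3 + 4·7 + 23)/6 = 54/6 = 9
te_Marketing collateral = (1 + 4·2 + 3)/6 = 12/6 = 2
te_Sales training = (11 + 4·13 + 27)/6 = 90/6 = 15

Forward pass:
ES_Packaging design = 0; EF_Packaging design = 14
ES_Regulatory filing = 0; EF_Regulatory filing = 9
ES_Marketing collateral = 9; EF_Marketing collateral = 9+2 = 11
ES_Sales training = max(EF_Packaging design=14, EF_Regulatory filing=9, EF_Marketing collateral=11) = 14; EF_Sales training = 14+15 = 29
Expected project duration μ = 29 days. Critical path: Packaging design → Sales training.

Backward pass:
LF_Sales training = 29; LS_Sales training = 29−15 = 14
LF_Marketing collateral = LS_Sales training = 14; LS_Marketing collateral = 14−2 = 12
LF_Regulatory filing = min(LS_Marketing collateral=12, LS_Sales training=14) = 12; LS_Regulatory filing = 12−9 = 3
LF_Packaging design = LS_Sales training = 14; LS_Packaging design = 14−14 = 0
Slack_Regulatory filing = LS_Regulatory filing − ES_Regulatory filing = 3 − 0 = 3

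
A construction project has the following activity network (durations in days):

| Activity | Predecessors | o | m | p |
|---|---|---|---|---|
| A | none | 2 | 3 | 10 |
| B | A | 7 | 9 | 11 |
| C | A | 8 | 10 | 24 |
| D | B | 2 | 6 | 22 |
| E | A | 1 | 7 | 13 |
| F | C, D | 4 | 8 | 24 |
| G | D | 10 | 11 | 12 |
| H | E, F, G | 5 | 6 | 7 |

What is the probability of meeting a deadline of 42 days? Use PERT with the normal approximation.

te_A = (2 + 4·3 + 10)/6 = 24/6 = 4; σ²_A = ((10−2)/6)² = 1.778
te_B = (7 + 4·9 + 11)/6 = 54/6 = 9; σ²_B = ((11−7)/6)² = 0.444
te_C = (8 + 4·10 + 24)/6 = 72/6 = 12; σ²_C = ((24−8)/6)² = 7.111
te_D = (2 + 4·6 + 22)/6 = 48/6 = 8; σ²_D = ((22−2)/6)² = 11.111
te_E = (1 + 4·7 + 13)/6 = 42/6 = 7; σ²_E = ((13−1)/6)² = 4.000
te_F = (4 + 4·8 + 24)/6 = 60/6 = 10; σ²_F = ((24−4)/6)² = 11.111
te_G = (10 + 4·11 + 12)/6 = 66/6 = 11; σ²_G = ((12−10)/6)² = 0.111
te_H = (5 + 4·6 + 7)/6 = 36/6 = 6; σ²_H = ((7−5)/6)² = 0.111

Forward pass:
ES_A = 0; EF_A = 4
ES_B = 4; EF_B = 4+9 = 13
ES_C = 4; EF_C = 4+12 = 16
ES_D = 13; EF_D = 13+8 = 21
ES_E = 4; EF_E = 4+7 = 11
ES_F = max(EF_C=16, EF_D=21) = 21; EF_F = 21+10 = 31
ES_G = 21; EF_G = 21+11 = 32
ES_H = max(EF_E=11, EF_F=31, EF_G=32) = 32; EF_H = 32+6 = 38
Expected project duration μ = 38 days. Critical path: A → B → D → G → H.

Variance along critical path = 1.778 + 0.444 + 11.111 + 0.111 + 0.111 = 13.556; σ = √13.556 = 3.682 days.
Z = (42 − 38) / 3.682 = 1.086
P(T ≤ 42) = Φ(1.086) ≈ 0.861

0.861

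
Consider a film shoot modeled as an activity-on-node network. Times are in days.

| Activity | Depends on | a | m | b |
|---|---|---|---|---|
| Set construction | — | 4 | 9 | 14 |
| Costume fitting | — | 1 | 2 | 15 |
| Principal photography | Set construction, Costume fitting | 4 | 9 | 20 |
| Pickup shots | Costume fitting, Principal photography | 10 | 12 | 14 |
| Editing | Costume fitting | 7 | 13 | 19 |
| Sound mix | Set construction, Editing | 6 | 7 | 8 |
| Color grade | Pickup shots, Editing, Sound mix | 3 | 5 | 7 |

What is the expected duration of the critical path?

36 days

te_Set construction = (4 + 4·9 + 14)/6 = 54/6 = 9
te_Costume fitting = (1 + 4·2 + 15)/6 = 24/6 = 4
te_Principal photography = (4 + 4·9 + 20)/6 = 60/6 = 10
te_Pickup shots = (10 + 4·12 + 14)/6 = 72/6 = 12
te_Editing = (7 + 4·13 + 19)/6 = 78/6 = 13
te_Sound mix = (6 + 4·7 + 8)/6 = 42/6 = 7
te_Color grade = (3 + 4·5 + 7)/6 = 30/6 = 5

Forward pass:
ES_Set construction = 0; EF_Set construction = 9
ES_Costume fitting = 0; EF_Costume fitting = 4
ES_Principal photography = max(EF_Set construction=9, EF_Costume fitting=4) = 9; EF_Principal photography = 9+10 = 19
ES_Pickup shots = max(EF_Costume fitting=4, EF_Principal photography=19) = 19; EF_Pickup shots = 19+12 = 31
ES_Editing = 4; EF_Editing = 4+13 = 17
ES_Sound mix = max(EF_Set construction=9, EF_Editing=17) = 17; EF_Sound mix = 17+7 = 24
ES_Color grade = max(EF_Pickup shots=31, EF_Editing=17, EF_Sound mix=24) = 31; EF_Color grade = 31+5 = 36
Expected project duration μ = 36 days. Critical path: Set construction → Principal photography → Pickup shots → Color grade.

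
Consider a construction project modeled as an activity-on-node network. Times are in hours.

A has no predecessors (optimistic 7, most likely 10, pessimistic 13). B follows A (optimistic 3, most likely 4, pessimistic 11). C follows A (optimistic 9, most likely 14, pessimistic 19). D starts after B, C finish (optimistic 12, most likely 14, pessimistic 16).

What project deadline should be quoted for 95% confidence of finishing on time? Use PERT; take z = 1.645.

41.4 hours

te_A = (7 + 4·10 + 13)/6 = 60/6 = 10; σ²_A = ((13−7)/6)² = 1.000
te_B = (3 + 4·4 + 11)/6 = 30/6 = 5; σ²_B = ((11−3)/6)² = 1.778
te_C = (9 + 4·14 + 19)/6 = 84/6 = 14; σ²_C = ((19−9)/6)² = 2.778
te_D = (12 + 4·14 + 16)/6 = 84/6 = 14; σ²_D = ((16−12)/6)² = 0.444

Forward pass:
ES_A = 0; EF_A = 10
ES_B = 10; EF_B = 10+5 = 15
ES_C = 10; EF_C = 10+14 = 24
ES_D = max(EF_B=15, EF_C=24) = 24; EF_D = 24+14 = 38
Expected project duration μ = 38 hours. Critical path: A → C → D.

Variance along critical path = 1.000 + 2.778 + 0.444 = 4.222; σ = 2.055 hours.
D = μ + z·σ = 38 + 1.645·2.055 = 41.4 hours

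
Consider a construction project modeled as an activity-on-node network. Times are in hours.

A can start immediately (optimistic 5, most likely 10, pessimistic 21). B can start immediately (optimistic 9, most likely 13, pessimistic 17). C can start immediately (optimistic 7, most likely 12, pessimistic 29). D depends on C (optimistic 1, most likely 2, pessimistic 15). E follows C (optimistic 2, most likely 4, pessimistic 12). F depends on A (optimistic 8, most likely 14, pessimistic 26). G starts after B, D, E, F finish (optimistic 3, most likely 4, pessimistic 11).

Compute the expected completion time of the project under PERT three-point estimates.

31 hours

te_A = (5 + 4·10 + 21)/6 = 66/6 = 11
te_B = (9 + 4·13 + 17)/6 = 78/6 = 13
te_C = (7 + 4·12 + 29)/6 = 84/6 = 14
te_D = (1 + 4·2 + 15)/6 = 24/6 = 4
te_E = (2 + 4·4 + 12)/6 = 30/6 = 5
te_F = (8 + 4·14 + 26)/6 = 90/6 = 15
te_G = (3 + 4·4 + 11)/6 = 30/6 = 5

Forward pass:
ES_A = 0; EF_A = 11
ES_B = 0; EF_B = 13
ES_C = 0; EF_C = 14
ES_D = 14; EF_D = 14+4 = 18
ES_E = 14; EF_E = 14+5 = 19
ES_F = 11; EF_F = 11+15 = 26
ES_G = max(EF_B=13, EF_D=18, EF_E=19, EF_F=26) = 26; EF_G = 26+5 = 31
Expected project duration μ = 31 hours. Critical path: A → F → G.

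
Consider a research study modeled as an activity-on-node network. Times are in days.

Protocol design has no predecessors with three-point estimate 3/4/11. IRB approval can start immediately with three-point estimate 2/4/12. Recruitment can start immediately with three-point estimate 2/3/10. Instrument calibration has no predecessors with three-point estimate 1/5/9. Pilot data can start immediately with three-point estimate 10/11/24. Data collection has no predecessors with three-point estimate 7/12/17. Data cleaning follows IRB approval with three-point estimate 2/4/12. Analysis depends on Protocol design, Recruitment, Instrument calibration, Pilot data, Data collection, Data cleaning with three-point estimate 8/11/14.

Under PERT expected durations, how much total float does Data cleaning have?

3 days

te_Protocol design = (3 + 4·4 + 11)/6 = 30/6 = 5
te_IRB approval = (2 + 4·4 + 12)/6 = 30/6 = 5
te_Recruitment = (2 + 4·3 + 10)/6 = 24/6 = 4
te_Instrument calibration = (1 + 4·5 + 9)/6 = 30/6 = 5
te_Pilot data = (10 + 4·11 + 24)/6 = 78/6 = 13
te_Data collection = (7 + 4·12 + 17)/6 = 72/6 = 12
te_Data cleaning = (2 + 4·4 + 12)/6 = 30/6 = 5
te_Analysis = (8 + 4·11 + 14)/6 = 66/6 = 11

Forward pass:
ES_Protocol design = 0; EF_Protocol design = 5
ES_IRB approval = 0; EF_IRB approval = 5
ES_Recruitment = 0; EF_Recruitment = 4
ES_Instrument calibration = 0; EF_Instrument calibration = 5
ES_Pilot data = 0; EF_Pilot data = 13
ES_Data collection = 0; EF_Data collection = 12
ES_Data cleaning = 5; EF_Data cleaning = 5+5 = 10
ES_Analysis = max(EF_Protocol design=5, EF_Recruitment=4, EF_Instrument calibration=5, EF_Pilot data=13, EF_Data collection=12, EF_Data cleaning=10) = 13; EF_Analysis = 13+11 = 24
Expected project duration μ = 24 days. Critical path: Pilot data → Analysis.

Backward pass:
LF_Analysis = 24; LS_Analysis = 24−11 = 13
LF_Data cleaning = LS_Analysis = 13; LS_Data cleaning = 13−5 = 8
LF_Data collection = LS_Analysis = 13; LS_Data collection = 13−12 = 1
LF_Pilot data = LS_Analysis = 13; LS_Pilot data = 13−13 = 0
LF_Instrument calibration = LS_Analysis = 13; LS_Instrument calibration = 13−5 = 8
LF_Recruitment = LS_Analysis = 13; LS_Recruitment = 13−4 = 9
LF_IRB approval = LS_Data cleaning = 8; LS_IRB approval = 8−5 = 3
LF_Protocol design = LS_Analysis = 13; LS_Protocol design = 13−5 = 8
Slack_Data cleaning = LS_Data cleaning − ES_Data cleaning = 8 − 5 = 3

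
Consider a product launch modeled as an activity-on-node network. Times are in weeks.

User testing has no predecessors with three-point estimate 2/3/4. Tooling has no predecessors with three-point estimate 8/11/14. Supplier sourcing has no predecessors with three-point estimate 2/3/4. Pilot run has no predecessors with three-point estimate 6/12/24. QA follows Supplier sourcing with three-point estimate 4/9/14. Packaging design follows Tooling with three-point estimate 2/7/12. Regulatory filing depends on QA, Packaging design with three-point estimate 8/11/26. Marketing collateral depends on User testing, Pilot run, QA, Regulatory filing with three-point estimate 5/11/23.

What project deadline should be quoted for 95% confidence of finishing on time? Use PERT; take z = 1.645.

te_User testing = (2 + 4·3 + 4)/6 = 18/6 = 3; σ²_User testing = ((4−2)/6)² = 0.111
te_Tooling = (8 + 4·11 + 14)/6 = 66/6 = 11; σ²_Tooling = ((14−8)/6)² = 1.000
te_Supplier sourcing = (2 + 4·3 + 4)/6 = 18/6 = 3; σ²_Supplier sourcing = ((4−2)/6)² = 0.111
te_Pilot run = (6 + 4·12 + 24)/6 = 78/6 = 13; σ²_Pilot run = ((24−6)/6)² = 9.000
te_QA = (4 + 4·9 + 14)/6 = 54/6 = 9; σ²_QA = ((14−4)/6)² = 2.778
te_Packaging design = (2 + 4·7 + 12)/6 = 42/6 = 7; σ²_Packaging design = ((12−2)/6)² = 2.778
te_Regulatory filing = (8 + 4·11 + 26)/6 = 78/6 = 13; σ²_Regulatory filing = ((26−8)/6)² = 9.000
te_Marketing collateral = (5 + 4·11 + 23)/6 = 72/6 = 12; σ²_Marketing collateral = ((23−5)/6)² = 9.000

Forward pass:
ES_User testing = 0; EF_User testing = 3
ES_Tooling = 0; EF_Tooling = 11
ES_Supplier sourcing = 0; EF_Supplier sourcing = 3
ES_Pilot run = 0; EF_Pilot run = 13
ES_QA = 3; EF_QA = 3+9 = 12
ES_Packaging design = 11; EF_Packaging design = 11+7 = 18
ES_Regulatory filing = max(EF_QA=12, EF_Packaging design=18) = 18; EF_Regulatory filing = 18+13 = 31
ES_Marketing collateral = max(EF_User testing=3, EF_Pilot run=13, EF_QA=12, EF_Regulatory filing=31) = 31; EF_Marketing collateral = 31+12 = 43
Expected project duration μ = 43 weeks. Critical path: Tooling → Packaging design → Regulatory filing → Marketing collateral.

Variance along critical path = 1.000 + 2.778 + 9.000 + 9.000 = 21.778; σ = 4.667 weeks.
D = μ + z·σ = 43 + 1.645·4.667 = 50.7 weeks

50.7 weeks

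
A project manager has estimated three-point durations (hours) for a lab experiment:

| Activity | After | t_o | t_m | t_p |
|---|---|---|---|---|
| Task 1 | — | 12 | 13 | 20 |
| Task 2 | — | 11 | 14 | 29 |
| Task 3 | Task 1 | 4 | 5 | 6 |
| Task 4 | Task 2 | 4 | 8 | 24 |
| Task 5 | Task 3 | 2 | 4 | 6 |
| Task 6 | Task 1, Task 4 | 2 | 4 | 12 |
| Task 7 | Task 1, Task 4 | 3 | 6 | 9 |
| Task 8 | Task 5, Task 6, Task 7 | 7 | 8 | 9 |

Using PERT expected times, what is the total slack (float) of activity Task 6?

te_Task 1 = (12 + 4·13 + 20)/6 = 84/6 = 14
te_Task 2 = (11 + 4·14 + 29)/6 = 96/6 = 16
te_Task 3 = (4 + 4·5 + 6)/6 = 30/6 = 5
te_Task 4 = (4 + 4·8 + 24)/6 = 60/6 = 10
te_Task 5 = (2 + 4·4 + 6)/6 = 24/6 = 4
te_Task 6 = (2 + 4·4 + 12)/6 = 30/6 = 5
te_Task 7 = (3 + 4·6 + 9)/6 = 36/6 = 6
te_Task 8 = (7 + 4·8 + 9)/6 = 48/6 = 8

Forward pass:
ES_Task 1 = 0; EF_Task 1 = 14
ES_Task 2 = 0; EF_Task 2 = 16
ES_Task 3 = 14; EF_Task 3 = 14+5 = 19
ES_Task 4 = 16; EF_Task 4 = 16+10 = 26
ES_Task 5 = 19; EF_Task 5 = 19+4 = 23
ES_Task 6 = max(EF_Task 1=14, EF_Task 4=26) = 26; EF_Task 6 = 26+5 = 31
ES_Task 7 = max(EF_Task 1=14, EF_Task 4=26) = 26; EF_Task 7 = 26+6 = 32
ES_Task 8 = max(EF_Task 5=23, EF_Task 6=31, EF_Task 7=32) = 32; EF_Task 8 = 32+8 = 40
Expected project duration μ = 40 hours. Critical path: Task 2 → Task 4 → Task 7 → Task 8.

Backward pass:
LF_Task 8 = 40; LS_Task 8 = 40−8 = 32
LF_Task 7 = LS_Task 8 = 32; LS_Task 7 = 32−6 = 26
LF_Task 6 = LS_Task 8 = 32; LS_Task 6 = 32−5 = 27
LF_Task 5 = LS_Task 8 = 32; LS_Task 5 = 32−4 = 28
LF_Task 4 = min(LS_Task 6=27, LS_Task 7=26) = 26; LS_Task 4 = 26−10 = 16
LF_Task 3 = LS_Task 5 = 28; LS_Task 3 = 28−5 = 23
LF_Task 2 = LS_Task 4 = 16; LS_Task 2 = 16−16 = 0
LF_Task 1 = min(LS_Task 3=23, LS_Task 6=27, LS_Task 7=26) = 23; LS_Task 1 = 23−14 = 9
Slack_Task 6 = LS_Task 6 − ES_Task 6 = 27 − 26 = 1

1 hours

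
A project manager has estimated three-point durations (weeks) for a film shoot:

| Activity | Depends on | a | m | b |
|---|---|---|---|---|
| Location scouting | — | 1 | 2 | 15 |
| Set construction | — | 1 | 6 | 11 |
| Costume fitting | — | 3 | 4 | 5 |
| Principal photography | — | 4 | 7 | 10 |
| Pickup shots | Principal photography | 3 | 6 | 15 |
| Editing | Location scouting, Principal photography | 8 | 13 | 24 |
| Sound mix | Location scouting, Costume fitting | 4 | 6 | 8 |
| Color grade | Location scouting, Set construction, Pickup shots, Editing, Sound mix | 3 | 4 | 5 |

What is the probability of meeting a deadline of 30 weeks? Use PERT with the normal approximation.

te_Location scouting = (1 + 4·2 + 15)/6 = 24/6 = 4; σ²_Location scouting = ((15−1)/6)² = 5.444
te_Set construction = (1 + 4·6 + 11)/6 = 36/6 = 6; σ²_Set construction = ((11−1)/6)² = 2.778
te_Costume fitting = (3 + 4·4 + 5)/6 = 24/6 = 4; σ²_Costume fitting = ((5−3)/6)² = 0.111
te_Principal photography = (4 + 4·7 + 10)/6 = 42/6 = 7; σ²_Principal photography = ((10−4)/6)² = 1.000
te_Pickup shots = (3 + 4·6 + 15)/6 = 42/6 = 7; σ²_Pickup shots = ((15−3)/6)² = 4.000
te_Editing = (8 + 4·13 + 24)/6 = 84/6 = 14; σ²_Editing = ((24−8)/6)² = 7.111
te_Sound mix = (4 + 4·6 + 8)/6 = 36/6 = 6; σ²_Sound mix = ((8−4)/6)² = 0.444
te_Color grade = (3 + 4·4 + 5)/6 = 24/6 = 4; σ²_Color grade = ((5−3)/6)² = 0.111

Forward pass:
ES_Location scouting = 0; EF_Location scouting = 4
ES_Set construction = 0; EF_Set construction = 6
ES_Costume fitting = 0; EF_Costume fitting = 4
ES_Principal photography = 0; EF_Principal photography = 7
ES_Pickup shots = 7; EF_Pickup shots = 7+7 = 14
ES_Editing = max(EF_Location scouting=4, EF_Principal photography=7) = 7; EF_Editing = 7+14 = 21
ES_Sound mix = max(EF_Location scouting=4, EF_Costume fitting=4) = 4; EF_Sound mix = 4+6 = 10
ES_Color grade = max(EF_Location scouting=4, EF_Set construction=6, EF_Pickup shots=14, EF_Editing=21, EF_Sound mix=10) = 21; EF_Color grade = 21+4 = 25
Expected project duration μ = 25 weeks. Critical path: Principal photography → Editing → Color grade.

Variance along critical path = 1.000 + 7.111 + 0.111 = 8.222; σ = √8.222 = 2.867 weeks.
Z = (30 − 25) / 2.867 = 1.744
P(T ≤ 30) = Φ(1.744) ≈ 0.959

0.959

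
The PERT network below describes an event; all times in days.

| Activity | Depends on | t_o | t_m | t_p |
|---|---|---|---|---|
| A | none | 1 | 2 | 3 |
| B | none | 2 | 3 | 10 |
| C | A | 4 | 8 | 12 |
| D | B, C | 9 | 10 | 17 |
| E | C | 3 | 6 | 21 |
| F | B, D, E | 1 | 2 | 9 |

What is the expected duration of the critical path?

24 days

te_A = (1 + 4·2 + 3)/6 = 12/6 = 2
te_B = (2 + 4·3 + 10)/6 = 24/6 = 4
te_C = (4 + 4·8 + 12)/6 = 48/6 = 8
te_D = (9 + 4·10 + 17)/6 = 66/6 = 11
te_E = (3 + 4·6 + 21)/6 = 48/6 = 8
te_F = (1 + 4·2 + 9)/6 = 18/6 = 3

Forward pass:
ES_A = 0; EF_A = 2
ES_B = 0; EF_B = 4
ES_C = 2; EF_C = 2+8 = 10
ES_D = max(EF_B=4, EF_C=10) = 10; EF_D = 10+11 = 21
ES_E = 10; EF_E = 10+8 = 18
ES_F = max(EF_B=4, EF_D=21, EF_E=18) = 21; EF_F = 21+3 = 24
Expected project duration μ = 24 days. Critical path: A → C → D → F.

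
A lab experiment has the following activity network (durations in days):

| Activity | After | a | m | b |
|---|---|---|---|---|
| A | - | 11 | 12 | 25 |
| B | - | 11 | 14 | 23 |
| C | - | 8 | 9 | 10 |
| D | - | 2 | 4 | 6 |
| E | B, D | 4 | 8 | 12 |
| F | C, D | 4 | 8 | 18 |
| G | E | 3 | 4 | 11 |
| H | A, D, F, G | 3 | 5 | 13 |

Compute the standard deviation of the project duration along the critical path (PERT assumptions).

te_A = (11 + 4·12 + 25)/6 = 84/6 = 14; σ²_A = ((25−11)/6)² = 5.444
te_B = (11 + 4·14 + 23)/6 = 90/6 = 15; σ²_B = ((23−11)/6)² = 4.000
te_C = (8 + 4·9 + 10)/6 = 54/6 = 9; σ²_C = ((10−8)/6)² = 0.111
te_D = (2 + 4·4 + 6)/6 = 24/6 = 4; σ²_D = ((6−2)/6)² = 0.444
te_E = (4 + 4·8 + 12)/6 = 48/6 = 8; σ²_E = ((12−4)/6)² = 1.778
te_F = (4 + 4·8 + 18)/6 = 54/6 = 9; σ²_F = ((18−4)/6)² = 5.444
te_G = (3 + 4·4 + 11)/6 = 30/6 = 5; σ²_G = ((11−3)/6)² = 1.778
te_H = (3 + 4·5 + 13)/6 = 36/6 = 6; σ²_H = ((13−3)/6)² = 2.778

Forward pass:
ES_A = 0; EF_A = 14
ES_B = 0; EF_B = 15
ES_C = 0; EF_C = 9
ES_D = 0; EF_D = 4
ES_E = max(EF_B=15, EF_D=4) = 15; EF_E = 15+8 = 23
ES_F = max(EF_C=9, EF_D=4) = 9; EF_F = 9+9 = 18
ES_G = 23; EF_G = 23+5 = 28
ES_H = max(EF_A=14, EF_D=4, EF_F=18, EF_G=28) = 28; EF_H = 28+6 = 34
Expected project duration μ = 34 days. Critical path: B → E → G → H.

Variance along critical path = 4.000 + 1.778 + 1.778 + 2.778 = 10.333
σ = √10.333 = 3.215 days

3.21 days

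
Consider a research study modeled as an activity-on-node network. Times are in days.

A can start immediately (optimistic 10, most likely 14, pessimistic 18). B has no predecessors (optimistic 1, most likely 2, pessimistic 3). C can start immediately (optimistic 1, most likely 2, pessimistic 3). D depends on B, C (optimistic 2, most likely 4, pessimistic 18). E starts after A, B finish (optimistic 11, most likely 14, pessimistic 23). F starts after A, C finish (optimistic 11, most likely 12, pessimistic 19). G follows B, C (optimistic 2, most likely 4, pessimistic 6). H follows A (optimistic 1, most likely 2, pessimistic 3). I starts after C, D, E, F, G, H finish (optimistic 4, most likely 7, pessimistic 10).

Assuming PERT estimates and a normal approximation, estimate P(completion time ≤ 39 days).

te_A = (10 + 4·14 + 18)/6 = 84/6 = 14; σ²_A = ((18−10)/6)² = 1.778
te_B = (1 + 4·2 + 3)/6 = 12/6 = 2; σ²_B = ((3−1)/6)² = 0.111
te_C = (1 + 4·2 + 3)/6 = 12/6 = 2; σ²_C = ((3−1)/6)² = 0.111
te_D = (2 + 4·4 + 18)/6 = 36/6 = 6; σ²_D = ((18−2)/6)² = 7.111
te_E = (11 + 4·14 + 23)/6 = 90/6 = 15; σ²_E = ((23−11)/6)² = 4.000
te_F = (11 + 4·12 + 19)/6 = 78/6 = 13; σ²_F = ((19−11)/6)² = 1.778
te_G = (2 + 4·4 + 6)/6 = 24/6 = 4; σ²_G = ((6−2)/6)² = 0.444
te_H = (1 + 4·2 + 3)/6 = 12/6 = 2; σ²_H = ((3−1)/6)² = 0.111
te_I = (4 + 4·7 + 10)/6 = 42/6 = 7; σ²_I = ((10−4)/6)² = 1.000

Forward pass:
ES_A = 0; EF_A = 14
ES_B = 0; EF_B = 2
ES_C = 0; EF_C = 2
ES_D = max(EF_B=2, EF_C=2) = 2; EF_D = 2+6 = 8
ES_E = max(EF_A=14, EF_B=2) = 14; EF_E = 14+15 = 29
ES_F = max(EF_A=14, EF_C=2) = 14; EF_F = 14+13 = 27
ES_G = max(EF_B=2, EF_C=2) = 2; EF_G = 2+4 = 6
ES_H = 14; EF_H = 14+2 = 16
ES_I = max(EF_C=2, EF_D=8, EF_E=29, EF_F=27, EF_G=6, EF_H=16) = 29; EF_I = 29+7 = 36
Expected project duration μ = 36 days. Critical path: A → E → I.

Variance along critical path = 1.778 + 4.000 + 1.000 = 6.778; σ = √6.778 = 2.603 days.
Z = (39 − 36) / 2.603 = 1.152
P(T ≤ 39) = Φ(1.152) ≈ 0.875

0.875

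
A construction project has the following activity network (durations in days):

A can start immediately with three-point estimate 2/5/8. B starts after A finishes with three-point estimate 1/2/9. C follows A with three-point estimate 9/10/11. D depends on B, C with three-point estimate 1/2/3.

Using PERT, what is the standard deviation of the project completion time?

te_A = (2 + 4·5 + 8)/6 = 30/6 = 5; σ²_A = ((8−2)/6)² = 1.000
te_B = (1 + 4·2 + 9)/6 = 18/6 = 3; σ²_B = ((9−1)/6)² = 1.778
te_C = (9 + 4·10 + 11)/6 = 60/6 = 10; σ²_C = ((11−9)/6)² = 0.111
te_D = (1 + 4·2 + 3)/6 = 12/6 = 2; σ²_D = ((3−1)/6)² = 0.111

Forward pass:
ES_A = 0; EF_A = 5
ES_B = 5; EF_B = 5+3 = 8
ES_C = 5; EF_C = 5+10 = 15
ES_D = max(EF_B=8, EF_C=15) = 15; EF_D = 15+2 = 17
Expected project duration μ = 17 days. Critical path: A → C → D.

Variance along critical path = 1.000 + 0.111 + 0.111 = 1.222
σ = √1.222 = 1.106 days

1.11 days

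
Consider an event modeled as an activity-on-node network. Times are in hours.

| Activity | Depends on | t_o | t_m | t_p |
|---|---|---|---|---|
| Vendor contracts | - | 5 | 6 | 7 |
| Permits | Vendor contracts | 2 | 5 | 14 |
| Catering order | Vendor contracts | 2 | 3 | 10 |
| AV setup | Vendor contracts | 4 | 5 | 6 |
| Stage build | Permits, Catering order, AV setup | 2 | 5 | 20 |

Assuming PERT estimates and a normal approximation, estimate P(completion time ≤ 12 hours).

te_Vendor contracts = (5 + 4·6 + 7)/6 = 36/6 = 6; σ²_Vendor contracts = ((7−5)/6)² = 0.111
te_Permits = (2 + 4·5 + 14)/6 = 36/6 = 6; σ²_Permits = ((14−2)/6)² = 4.000
te_Catering order = (2 + 4·3 + 10)/6 = 24/6 = 4; σ²_Catering order = ((10−2)/6)² = 1.778
te_AV setup = (4 + 4·5 + 6)/6 = 30/6 = 5; σ²_AV setup = ((6−4)/6)² = 0.111
te_Stage build = (2 + 4·5 + 20)/6 = 42/6 = 7; σ²_Stage build = ((20−2)/6)² = 9.000

Forward pass:
ES_Vendor contracts = 0; EF_Vendor contracts = 6
ES_Permits = 6; EF_Permits = 6+6 = 12
ES_Catering order = 6; EF_Catering order = 6+4 = 10
ES_AV setup = 6; EF_AV setup = 6+5 = 11
ES_Stage build = max(EF_Permits=12, EF_Catering order=10, EF_AV setup=11) = 12; EF_Stage build = 12+7 = 19
Expected project duration μ = 19 hours. Critical path: Vendor contracts → Permits → Stage build.

Variance along critical path = 0.111 + 4.000 + 9.000 = 13.111; σ = √13.111 = 3.621 hours.
Z = (12 − 19) / 3.621 = -1.933
P(T ≤ 12) = Φ(-1.933) ≈ 0.027

0.027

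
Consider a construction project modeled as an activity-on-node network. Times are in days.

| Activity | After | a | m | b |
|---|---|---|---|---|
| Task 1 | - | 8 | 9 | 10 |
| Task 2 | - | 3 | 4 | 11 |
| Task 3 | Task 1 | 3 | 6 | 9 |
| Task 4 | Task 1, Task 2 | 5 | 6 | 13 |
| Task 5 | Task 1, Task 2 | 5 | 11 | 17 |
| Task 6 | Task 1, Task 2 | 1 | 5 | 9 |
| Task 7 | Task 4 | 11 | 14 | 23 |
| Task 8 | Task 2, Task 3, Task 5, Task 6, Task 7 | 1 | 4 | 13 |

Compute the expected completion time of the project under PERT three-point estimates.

te_Task 1 = (8 + 4·9 + 10)/6 = 54/6 = 9
te_Task 2 = (3 + 4·4 + 11)/6 = 30/6 = 5
te_Task 3 = (3 + 4·6 + 9)/6 = 36/6 = 6
te_Task 4 = (5 + 4·6 + 13)/6 = 42/6 = 7
te_Task 5 = (5 + 4·11 + 17)/6 = 66/6 = 11
te_Task 6 = (1 + 4·5 + 9)/6 = 30/6 = 5
te_Task 7 = (11 + 4·14 + 23)/6 = 90/6 = 15
te_Task 8 = (1 + 4·4 + 13)/6 = 30/6 = 5

Forward pass:
ES_Task 1 = 0; EF_Task 1 = 9
ES_Task 2 = 0; EF_Task 2 = 5
ES_Task 3 = 9; EF_Task 3 = 9+6 = 15
ES_Task 4 = max(EF_Task 1=9, EF_Task 2=5) = 9; EF_Task 4 = 9+7 = 16
ES_Task 5 = max(EF_Task 1=9, EF_Task 2=5) = 9; EF_Task 5 = 9+11 = 20
ES_Task 6 = max(EF_Task 1=9, EF_Task 2=5) = 9; EF_Task 6 = 9+5 = 14
ES_Task 7 = 16; EF_Task 7 = 16+15 = 31
ES_Task 8 = max(EF_Task 2=5, EF_Task 3=15, EF_Task 5=20, EF_Task 6=14, EF_Task 7=31) = 31; EF_Task 8 = 31+5 = 36
Expected project duration μ = 36 days. Critical path: Task 1 → Task 4 → Task 7 → Task 8.

36 days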